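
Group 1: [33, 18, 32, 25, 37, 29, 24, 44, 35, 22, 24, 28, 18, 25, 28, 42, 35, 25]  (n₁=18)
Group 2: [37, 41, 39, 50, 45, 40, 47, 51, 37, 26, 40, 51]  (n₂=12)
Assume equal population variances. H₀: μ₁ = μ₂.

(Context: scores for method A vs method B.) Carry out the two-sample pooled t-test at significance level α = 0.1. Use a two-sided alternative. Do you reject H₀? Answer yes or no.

reject H₀: yes

x̄₁=29.111, s₁=7.459, n₁=18
x̄₂=42.000, s₂=7.286, n₂=12
s_p² = [17·7.459² + 11·7.286²]/28 = 54.6349
SE = √(s_p²·(1/18+1/12)) = 2.7547
t = (29.111−42.000)/2.7547 = -4.6789
df = 28
p-value (two-sided) = 0.00007
At α=0.1: p < α → reject H₀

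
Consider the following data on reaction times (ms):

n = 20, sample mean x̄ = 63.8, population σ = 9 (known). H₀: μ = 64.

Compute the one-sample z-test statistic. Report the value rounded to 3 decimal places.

SE = σ/√n = 9/√20 = 2.0125
z = (x̄−μ₀)/SE = (63.8−64)/2.0125 = -0.0994

test statistic = -0.099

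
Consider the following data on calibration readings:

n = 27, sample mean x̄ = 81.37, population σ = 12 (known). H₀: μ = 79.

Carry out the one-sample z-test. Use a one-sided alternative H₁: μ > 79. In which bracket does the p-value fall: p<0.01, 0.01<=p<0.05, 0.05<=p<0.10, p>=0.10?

SE = σ/√n = 12/√27 = 2.3094
z = (x̄−μ₀)/SE = (81.37−79)/2.3094 = 1.0262
p-value (one-sided, H₁ greater) = 0.15239
→ bracket: p>=0.10

p-value bracket: p>=0.10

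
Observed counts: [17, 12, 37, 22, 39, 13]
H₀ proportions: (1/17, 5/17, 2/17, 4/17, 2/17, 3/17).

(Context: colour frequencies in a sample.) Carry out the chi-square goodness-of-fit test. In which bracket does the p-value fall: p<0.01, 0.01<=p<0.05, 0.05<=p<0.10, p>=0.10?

n = 140; E_i = n·p_i = [8.24, 41.18, 16.47, 32.94, 16.47, 24.71]
χ² = (17−8.24)²/8.24 + (12−41.18)²/41.18 + (37−16.47)²/16.47 + (22−32.94)²/32.94 + (39−16.47)²/16.47 + (13−24.71)²/24.71 = 95.5876
df = 5
p-value (upper-tail) = 0.00000
→ bracket: p<0.01

p-value bracket: p<0.01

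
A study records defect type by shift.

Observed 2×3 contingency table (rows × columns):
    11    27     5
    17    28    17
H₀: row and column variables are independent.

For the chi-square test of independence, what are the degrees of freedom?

degrees of freedom = 2

df = (r−1)(c−1) = (2−1)·(3−1) = 2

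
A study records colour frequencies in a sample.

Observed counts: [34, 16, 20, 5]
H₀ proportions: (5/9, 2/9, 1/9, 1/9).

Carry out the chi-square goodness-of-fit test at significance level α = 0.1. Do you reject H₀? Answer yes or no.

n = 75; E_i = n·p_i = [41.67, 16.67, 8.33, 8.33]
χ² = (34−41.67)²/41.67 + (16−16.67)²/16.67 + (20−8.33)²/8.33 + (5−8.33)²/8.33 = 19.1040
df = 3
p-value (upper-tail) = 0.00026
At α=0.1: p < α → reject H₀

reject H₀: yes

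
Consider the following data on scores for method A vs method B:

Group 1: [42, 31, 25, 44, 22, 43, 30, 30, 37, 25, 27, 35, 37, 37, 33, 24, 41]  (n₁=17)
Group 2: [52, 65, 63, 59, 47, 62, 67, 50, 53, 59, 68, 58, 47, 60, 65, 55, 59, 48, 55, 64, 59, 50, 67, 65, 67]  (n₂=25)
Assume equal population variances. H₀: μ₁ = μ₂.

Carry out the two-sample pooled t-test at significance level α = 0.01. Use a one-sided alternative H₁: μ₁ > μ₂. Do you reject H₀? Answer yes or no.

reject H₀: no

x̄₁=33.118, s₁=7.096, n₁=17
x̄₂=58.560, s₂=6.820, n₂=25
s_p² = [16·7.096² + 24·6.820²]/40 = 48.0481
SE = √(s_p²·(1/17+1/25)) = 2.1791
t = (33.118−58.560)/2.1791 = -11.6759
df = 40
p-value (one-sided, H₁ greater) = 1.00000
At α=0.01: p ≥ α → fail to reject H₀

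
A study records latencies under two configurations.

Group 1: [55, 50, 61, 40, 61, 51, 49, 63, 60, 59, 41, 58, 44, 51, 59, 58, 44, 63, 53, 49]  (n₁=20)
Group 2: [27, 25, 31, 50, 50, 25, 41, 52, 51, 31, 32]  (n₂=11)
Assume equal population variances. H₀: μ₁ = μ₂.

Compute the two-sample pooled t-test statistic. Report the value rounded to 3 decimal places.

x̄₁=53.450, s₁=7.338, n₁=20
x̄₂=37.727, s₂=11.199, n₂=11
s_p² = [19·7.338² + 10·11.199²]/29 = 78.5218
SE = √(s_p²·(1/20+1/11)) = 3.3263
t = (53.450−37.727)/3.3263 = 4.7268
df = 29

test statistic = 4.727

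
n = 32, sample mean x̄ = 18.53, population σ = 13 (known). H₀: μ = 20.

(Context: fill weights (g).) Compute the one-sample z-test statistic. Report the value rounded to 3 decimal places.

test statistic = -0.640

SE = σ/√n = 13/√32 = 2.2981
z = (x̄−μ₀)/SE = (18.53−20)/2.2981 = -0.6397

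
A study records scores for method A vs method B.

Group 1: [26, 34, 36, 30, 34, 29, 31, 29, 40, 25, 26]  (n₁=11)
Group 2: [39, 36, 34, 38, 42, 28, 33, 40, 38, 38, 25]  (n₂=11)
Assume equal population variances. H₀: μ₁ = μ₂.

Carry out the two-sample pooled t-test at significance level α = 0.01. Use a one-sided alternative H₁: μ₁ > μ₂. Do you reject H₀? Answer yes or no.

x̄₁=30.909, s₁=4.679, n₁=11
x̄₂=35.545, s₂=5.184, n₂=11
s_p² = [10·4.679² + 10·5.184²]/20 = 24.3818
SE = √(s_p²·(1/11+1/11)) = 2.1055
t = (30.909−35.545)/2.1055 = -2.2020
df = 20
p-value (one-sided, H₁ greater) = 0.98022
At α=0.01: p ≥ α → fail to reject H₀

reject H₀: no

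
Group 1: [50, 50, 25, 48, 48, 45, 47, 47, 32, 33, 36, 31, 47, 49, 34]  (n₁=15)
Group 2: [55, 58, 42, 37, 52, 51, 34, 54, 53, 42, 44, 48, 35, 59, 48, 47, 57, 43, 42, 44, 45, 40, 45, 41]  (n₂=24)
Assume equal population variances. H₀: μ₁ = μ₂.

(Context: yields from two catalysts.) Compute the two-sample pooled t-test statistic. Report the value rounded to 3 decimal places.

x̄₁=41.467, s₁=8.535, n₁=15
x̄₂=46.500, s₂=7.120, n₂=24
s_p² = [14·8.535² + 23·7.120²]/37 = 59.0739
SE = √(s_p²·(1/15+1/24)) = 2.5298
t = (41.467−46.500)/2.5298 = -1.9897
df = 37

test statistic = -1.990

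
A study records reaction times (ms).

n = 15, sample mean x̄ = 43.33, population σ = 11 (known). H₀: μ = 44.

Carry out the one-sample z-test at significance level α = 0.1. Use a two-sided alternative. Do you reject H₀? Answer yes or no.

SE = σ/√n = 11/√15 = 2.8402
z = (x̄−μ₀)/SE = (43.33−44)/2.8402 = -0.2359
p-value (two-sided) = 0.81351
At α=0.1: p ≥ α → fail to reject H₀

reject H₀: no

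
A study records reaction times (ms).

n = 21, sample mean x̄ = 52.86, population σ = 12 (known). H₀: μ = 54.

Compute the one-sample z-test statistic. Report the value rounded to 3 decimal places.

test statistic = -0.435

SE = σ/√n = 12/√21 = 2.6186
z = (x̄−μ₀)/SE = (52.86−54)/2.6186 = -0.4353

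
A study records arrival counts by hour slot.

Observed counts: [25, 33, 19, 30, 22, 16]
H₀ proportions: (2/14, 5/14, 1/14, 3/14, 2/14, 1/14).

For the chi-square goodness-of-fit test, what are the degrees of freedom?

degrees of freedom = 5

df = k − 1 = 6 − 1 = 5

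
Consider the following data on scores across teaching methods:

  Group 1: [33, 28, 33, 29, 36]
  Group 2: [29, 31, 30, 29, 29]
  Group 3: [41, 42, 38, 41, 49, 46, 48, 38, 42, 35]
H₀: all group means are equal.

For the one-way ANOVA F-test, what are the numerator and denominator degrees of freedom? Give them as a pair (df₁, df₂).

degrees of freedom = [2, 17]

k = 3 groups, N = 20 total
df = (k−1, N−k) = (3−1, 20−3) = (2, 17)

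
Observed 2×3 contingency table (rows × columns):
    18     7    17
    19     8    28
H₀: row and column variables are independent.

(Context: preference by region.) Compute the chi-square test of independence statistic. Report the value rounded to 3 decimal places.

test statistic = 1.059

Row totals [42, 55], col totals [37, 15, 45], n=97
χ² = (18−16.02)²/16.02 + (7−6.49)²/6.49 + (17−19.48)²/19.48 + (19−20.98)²/20.98 + (8−8.51)²/8.51 + (28−25.52)²/25.52 = 1.0593
df = 2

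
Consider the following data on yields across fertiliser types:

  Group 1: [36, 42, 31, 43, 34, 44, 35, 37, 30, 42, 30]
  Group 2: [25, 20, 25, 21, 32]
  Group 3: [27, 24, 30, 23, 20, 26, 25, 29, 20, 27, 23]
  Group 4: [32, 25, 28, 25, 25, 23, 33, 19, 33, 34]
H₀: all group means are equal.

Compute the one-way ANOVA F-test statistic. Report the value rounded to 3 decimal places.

test statistic = 14.688

Group means [36.73, 24.60, 24.91, 27.70], grand mean 29.135
SSB = Σnᵢ(x̄ᵢ−x̄)² = 953.933; SSW = ΣΣ(x−x̄ᵢ)² = 714.391
MSB = 953.933/3 = 317.9778; MSW = 714.391/33 = 21.6482
F = MSB/MSW = 14.6884
df = (3, 33)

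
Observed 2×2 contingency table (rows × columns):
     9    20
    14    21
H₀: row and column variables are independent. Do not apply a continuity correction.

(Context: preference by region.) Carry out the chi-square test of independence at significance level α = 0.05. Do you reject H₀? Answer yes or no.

Row totals [29, 35], col totals [23, 41], n=64
χ² = (9−10.42)²/10.42 + (20−18.58)²/18.58 + (14−12.58)²/12.58 + (21−22.42)²/22.42 = 0.5537
df = 1
p-value (upper-tail) = 0.45680
At α=0.05: p ≥ α → fail to reject H₀

reject H₀: no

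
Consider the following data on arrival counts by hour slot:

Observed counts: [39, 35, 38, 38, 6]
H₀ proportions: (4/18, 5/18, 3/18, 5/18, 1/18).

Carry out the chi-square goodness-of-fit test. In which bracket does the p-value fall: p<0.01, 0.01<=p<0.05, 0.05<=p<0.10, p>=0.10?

n = 156; E_i = n·p_i = [34.67, 43.33, 26.00, 43.33, 8.67]
χ² = (39−34.67)²/34.67 + (35−43.33)²/43.33 + (38−26.00)²/26.00 + (38−43.33)²/43.33 + (6−8.67)²/8.67 = 9.1596
df = 4
p-value (upper-tail) = 0.05723
→ bracket: 0.05<=p<0.10

p-value bracket: 0.05<=p<0.10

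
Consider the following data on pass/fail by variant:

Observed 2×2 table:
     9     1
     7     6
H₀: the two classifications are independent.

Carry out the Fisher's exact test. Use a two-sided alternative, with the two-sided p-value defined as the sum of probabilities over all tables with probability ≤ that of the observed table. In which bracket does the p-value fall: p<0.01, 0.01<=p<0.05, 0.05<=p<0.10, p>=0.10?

Margins: r₁=10, r₂=13, c₁=16, c₂=7, n=23
p_obs = C(10,9)·C(13,7)/C(23,16); sum pmf over tables with pmf ≤ p_obs
p-value (two-sided) = 0.08862
→ bracket: 0.05<=p<0.10

p-value bracket: 0.05<=p<0.10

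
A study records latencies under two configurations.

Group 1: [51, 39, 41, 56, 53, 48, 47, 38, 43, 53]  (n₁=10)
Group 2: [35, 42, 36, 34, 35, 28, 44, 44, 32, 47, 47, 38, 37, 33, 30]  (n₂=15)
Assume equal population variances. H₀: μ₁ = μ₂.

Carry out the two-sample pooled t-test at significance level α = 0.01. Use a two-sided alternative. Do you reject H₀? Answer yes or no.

reject H₀: yes

x̄₁=46.900, s₁=6.385, n₁=10
x̄₂=37.467, s₂=6.034, n₂=15
s_p² = [9·6.385² + 14·6.034²]/23 = 38.1145
SE = √(s_p²·(1/10+1/15)) = 2.5204
t = (46.900−37.467)/2.5204 = 3.7428
df = 23
p-value (two-sided) = 0.00106
At α=0.01: p < α → reject H₀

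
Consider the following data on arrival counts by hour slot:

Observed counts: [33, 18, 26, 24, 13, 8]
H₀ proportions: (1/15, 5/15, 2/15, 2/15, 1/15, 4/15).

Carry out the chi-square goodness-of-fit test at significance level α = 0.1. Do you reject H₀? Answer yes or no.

n = 122; E_i = n·p_i = [8.13, 40.67, 16.27, 16.27, 8.13, 32.53]
χ² = (33−8.13)²/8.13 + (18−40.67)²/40.67 + (26−16.27)²/16.27 + (24−16.27)²/16.27 + (13−8.13)²/8.13 + (8−32.53)²/32.53 = 119.5738
df = 5
p-value (upper-tail) = 0.00000
At α=0.1: p < α → reject H₀

reject H₀: yes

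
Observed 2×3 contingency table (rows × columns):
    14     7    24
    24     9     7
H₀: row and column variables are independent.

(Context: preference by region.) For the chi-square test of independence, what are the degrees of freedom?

df = (r−1)(c−1) = (2−1)·(3−1) = 2

degrees of freedom = 2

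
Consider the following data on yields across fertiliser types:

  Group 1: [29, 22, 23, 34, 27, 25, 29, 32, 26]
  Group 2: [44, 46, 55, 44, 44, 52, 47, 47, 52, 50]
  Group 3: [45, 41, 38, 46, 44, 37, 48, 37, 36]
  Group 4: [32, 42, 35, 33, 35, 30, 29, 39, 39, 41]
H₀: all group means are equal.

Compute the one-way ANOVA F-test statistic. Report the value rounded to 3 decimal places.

test statistic = 40.043

Group means [27.44, 48.10, 41.33, 35.50], grand mean 38.289
SSB = Σnᵢ(x̄ᵢ−x̄)² = 2182.194; SSW = ΣΣ(x−x̄ᵢ)² = 617.622
MSB = 2182.194/3 = 727.3979; MSW = 617.622/34 = 18.1654
F = MSB/MSW = 40.0431
df = (3, 34)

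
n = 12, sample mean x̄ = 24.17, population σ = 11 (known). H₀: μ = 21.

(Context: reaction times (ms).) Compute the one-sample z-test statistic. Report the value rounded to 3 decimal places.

SE = σ/√n = 11/√12 = 3.1754
z = (x̄−μ₀)/SE = (24.17−21)/3.1754 = 0.9983

test statistic = 0.998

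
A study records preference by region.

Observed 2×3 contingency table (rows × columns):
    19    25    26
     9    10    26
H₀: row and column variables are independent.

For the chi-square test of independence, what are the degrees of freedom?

degrees of freedom = 2

df = (r−1)(c−1) = (2−1)·(3−1) = 2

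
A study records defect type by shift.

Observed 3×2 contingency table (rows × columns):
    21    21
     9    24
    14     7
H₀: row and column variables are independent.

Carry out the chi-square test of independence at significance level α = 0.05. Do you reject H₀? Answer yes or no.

Row totals [42, 33, 21], col totals [44, 52], n=96
χ² = (21−19.25)²/19.25 + (21−22.75)²/22.75 + (9−15.12)²/15.12 + (24−17.88)²/17.88 + (14−9.62)²/9.62 + (7−11.38)²/11.38 = 8.5442
df = 2
p-value (upper-tail) = 0.01395
At α=0.05: p < α → reject H₀

reject H₀: yes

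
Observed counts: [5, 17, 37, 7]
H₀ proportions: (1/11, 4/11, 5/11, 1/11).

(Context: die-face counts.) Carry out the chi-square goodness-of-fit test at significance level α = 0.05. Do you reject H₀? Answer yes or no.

n = 66; E_i = n·p_i = [6.00, 24.00, 30.00, 6.00]
χ² = (5−6.00)²/6.00 + (17−24.00)²/24.00 + (37−30.00)²/30.00 + (7−6.00)²/6.00 = 4.0083
df = 3
p-value (upper-tail) = 0.26057
At α=0.05: p ≥ α → fail to reject H₀

reject H₀: no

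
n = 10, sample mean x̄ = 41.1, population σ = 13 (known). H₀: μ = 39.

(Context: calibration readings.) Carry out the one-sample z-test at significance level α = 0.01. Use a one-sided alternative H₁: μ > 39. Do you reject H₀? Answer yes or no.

reject H₀: no

SE = σ/√n = 13/√10 = 4.1110
z = (x̄−μ₀)/SE = (41.1−39)/4.1110 = 0.5108
p-value (one-sided, H₁ greater) = 0.30474
At α=0.01: p ≥ α → fail to reject H₀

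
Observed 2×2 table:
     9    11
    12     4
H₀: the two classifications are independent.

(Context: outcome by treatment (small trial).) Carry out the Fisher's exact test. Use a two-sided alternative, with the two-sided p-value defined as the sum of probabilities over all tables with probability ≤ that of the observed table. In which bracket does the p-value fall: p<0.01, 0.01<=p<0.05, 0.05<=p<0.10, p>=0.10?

Margins: r₁=20, r₂=16, c₁=21, c₂=15, n=36
p_obs = C(20,9)·C(16,12)/C(36,21); sum pmf over tables with pmf ≤ p_obs
p-value (two-sided) = 0.09585
→ bracket: 0.05<=p<0.10

p-value bracket: 0.05<=p<0.10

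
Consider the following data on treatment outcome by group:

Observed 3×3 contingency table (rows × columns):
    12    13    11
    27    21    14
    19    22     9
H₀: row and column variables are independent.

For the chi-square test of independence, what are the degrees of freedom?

df = (r−1)(c−1) = (3−1)·(3−1) = 4

degrees of freedom = 4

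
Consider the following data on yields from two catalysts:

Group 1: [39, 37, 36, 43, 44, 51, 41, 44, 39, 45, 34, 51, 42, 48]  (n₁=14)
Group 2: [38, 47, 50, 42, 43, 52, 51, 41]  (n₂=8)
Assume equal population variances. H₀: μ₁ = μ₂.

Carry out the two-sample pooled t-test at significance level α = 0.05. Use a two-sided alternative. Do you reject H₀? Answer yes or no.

reject H₀: no

x̄₁=42.429, s₁=5.244, n₁=14
x̄₂=45.500, s₂=5.210, n₂=8
s_p² = [13·5.244² + 7·5.210²]/20 = 27.3714
SE = √(s_p²·(1/14+1/8)) = 2.3187
t = (42.429−45.500)/2.3187 = -1.3246
df = 20
p-value (two-sided) = 0.20024
At α=0.05: p ≥ α → fail to reject H₀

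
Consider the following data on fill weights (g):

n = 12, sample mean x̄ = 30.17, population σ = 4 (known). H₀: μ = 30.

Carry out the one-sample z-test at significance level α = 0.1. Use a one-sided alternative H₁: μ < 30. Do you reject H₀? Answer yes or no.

reject H₀: no

SE = σ/√n = 4/√12 = 1.1547
z = (x̄−μ₀)/SE = (30.17−30)/1.1547 = 0.1472
p-value (one-sided, H₁ less) = 0.55852
At α=0.1: p ≥ α → fail to reject H₀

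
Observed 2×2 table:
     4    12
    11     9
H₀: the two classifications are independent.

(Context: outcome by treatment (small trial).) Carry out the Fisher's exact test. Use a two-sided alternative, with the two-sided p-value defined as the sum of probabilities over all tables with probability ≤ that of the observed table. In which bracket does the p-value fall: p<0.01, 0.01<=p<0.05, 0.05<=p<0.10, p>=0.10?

p-value bracket: 0.05<=p<0.10

Margins: r₁=16, r₂=20, c₁=15, c₂=21, n=36
p_obs = C(16,4)·C(20,11)/C(36,15); sum pmf over tables with pmf ≤ p_obs
p-value (two-sided) = 0.09585
→ bracket: 0.05<=p<0.10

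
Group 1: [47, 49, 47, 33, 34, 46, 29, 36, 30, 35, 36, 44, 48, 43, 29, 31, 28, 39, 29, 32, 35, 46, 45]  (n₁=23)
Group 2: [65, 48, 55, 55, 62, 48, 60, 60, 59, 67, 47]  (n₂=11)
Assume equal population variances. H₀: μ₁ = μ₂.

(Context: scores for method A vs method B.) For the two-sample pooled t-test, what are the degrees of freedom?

degrees of freedom = 32

df = n₁ + n₂ − 2 = 23 + 11 − 2 = 32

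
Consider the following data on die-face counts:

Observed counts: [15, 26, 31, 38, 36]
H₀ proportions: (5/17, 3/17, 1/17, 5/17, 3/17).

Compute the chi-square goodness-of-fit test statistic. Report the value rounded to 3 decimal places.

test statistic = 81.303

n = 146; E_i = n·p_i = [42.94, 25.76, 8.59, 42.94, 25.76]
χ² = (15−42.94)²/42.94 + (26−25.76)²/25.76 + (31−8.59)²/8.59 + (38−42.94)²/42.94 + (36−25.76)²/25.76 = 81.3032
df = 4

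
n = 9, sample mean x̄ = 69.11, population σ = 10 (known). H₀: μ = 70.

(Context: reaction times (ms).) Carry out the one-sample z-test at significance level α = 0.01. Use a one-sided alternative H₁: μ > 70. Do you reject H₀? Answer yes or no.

SE = σ/√n = 10/√9 = 3.3333
z = (x̄−μ₀)/SE = (69.11−70)/3.3333 = -0.2670
p-value (one-sided, H₁ greater) = 0.60527
At α=0.01: p ≥ α → fail to reject H₀

reject H₀: no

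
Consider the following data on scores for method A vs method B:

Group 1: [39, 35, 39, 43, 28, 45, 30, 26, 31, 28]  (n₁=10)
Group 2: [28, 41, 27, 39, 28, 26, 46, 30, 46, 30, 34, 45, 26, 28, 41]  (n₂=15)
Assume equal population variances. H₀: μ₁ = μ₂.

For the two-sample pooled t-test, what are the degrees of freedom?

degrees of freedom = 23

df = n₁ + n₂ − 2 = 10 + 15 − 2 = 23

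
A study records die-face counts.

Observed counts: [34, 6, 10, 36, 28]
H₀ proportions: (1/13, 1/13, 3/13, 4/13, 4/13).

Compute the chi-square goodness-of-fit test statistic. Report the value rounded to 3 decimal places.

n = 114; E_i = n·p_i = [8.77, 8.77, 26.31, 35.08, 35.08]
χ² = (34−8.77)²/8.77 + (6−8.77)²/8.77 + (10−26.31)²/26.31 + (36−35.08)²/35.08 + (28−35.08)²/35.08 = 85.0292
df = 4

test statistic = 85.029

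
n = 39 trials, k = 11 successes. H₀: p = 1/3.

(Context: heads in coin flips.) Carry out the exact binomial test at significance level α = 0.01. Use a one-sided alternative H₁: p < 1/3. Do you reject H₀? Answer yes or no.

Exact binomial: n=39, k=11, p₀=1/3=0.3333
P(X≤11) from Σ C(n,i)·p₀^i·(1−p₀)^(n−i)
p-value (one-sided, H₁ less) = 0.31053
At α=0.01: p ≥ α → fail to reject H₀

reject H₀: no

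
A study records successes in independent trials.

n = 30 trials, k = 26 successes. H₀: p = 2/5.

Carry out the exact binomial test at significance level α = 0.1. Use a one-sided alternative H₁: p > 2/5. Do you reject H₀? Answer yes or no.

Exact binomial: n=30, k=26, p₀=2/5=0.4000
P(X≥26) from Σ C(n,i)·p₀^i·(1−p₀)^(n−i)
p-value (one-sided, H₁ greater) = 0.00000
At α=0.1: p < α → reject H₀

reject H₀: yes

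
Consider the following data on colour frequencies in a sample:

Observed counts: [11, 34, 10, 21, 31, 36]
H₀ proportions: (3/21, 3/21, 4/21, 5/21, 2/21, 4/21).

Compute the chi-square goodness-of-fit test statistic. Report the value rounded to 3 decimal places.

test statistic = 54.278

n = 143; E_i = n·p_i = [20.43, 20.43, 27.24, 34.05, 13.62, 27.24]
χ² = (11−20.43)²/20.43 + (34−20.43)²/20.43 + (10−27.24)²/27.24 + (21−34.05)²/34.05 + (31−13.62)²/13.62 + (36−27.24)²/27.24 = 54.2776
df = 5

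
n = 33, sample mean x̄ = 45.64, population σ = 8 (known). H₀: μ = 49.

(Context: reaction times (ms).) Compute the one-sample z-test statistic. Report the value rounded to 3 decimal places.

SE = σ/√n = 8/√33 = 1.3926
z = (x̄−μ₀)/SE = (45.64−49)/1.3926 = -2.4127

test statistic = -2.413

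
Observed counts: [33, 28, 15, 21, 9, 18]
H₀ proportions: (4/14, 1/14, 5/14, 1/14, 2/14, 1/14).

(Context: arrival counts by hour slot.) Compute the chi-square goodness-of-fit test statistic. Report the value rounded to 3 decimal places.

test statistic = 91.278

n = 124; E_i = n·p_i = [35.43, 8.86, 44.29, 8.86, 17.71, 8.86]
χ² = (33−35.43)²/35.43 + (28−8.86)²/8.86 + (15−44.29)²/44.29 + (21−8.86)²/8.86 + (9−17.71)²/17.71 + (18−8.86)²/8.86 = 91.2782
df = 5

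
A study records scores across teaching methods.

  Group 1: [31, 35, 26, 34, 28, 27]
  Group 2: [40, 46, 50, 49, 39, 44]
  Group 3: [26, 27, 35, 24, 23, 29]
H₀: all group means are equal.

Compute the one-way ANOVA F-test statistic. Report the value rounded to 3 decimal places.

Group means [30.17, 44.67, 27.33], grand mean 34.056
SSB = Σnᵢ(x̄ᵢ−x̄)² = 1037.444; SSW = ΣΣ(x−x̄ᵢ)² = 267.500
MSB = 1037.444/2 = 518.7222; MSW = 267.500/15 = 17.8333
F = MSB/MSW = 29.0872
df = (2, 15)

test statistic = 29.087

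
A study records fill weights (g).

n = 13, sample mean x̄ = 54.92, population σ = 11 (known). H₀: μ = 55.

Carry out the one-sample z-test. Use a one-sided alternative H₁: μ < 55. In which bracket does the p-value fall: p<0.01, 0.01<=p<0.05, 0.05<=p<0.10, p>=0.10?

p-value bracket: p>=0.10

SE = σ/√n = 11/√13 = 3.0509
z = (x̄−μ₀)/SE = (54.92−55)/3.0509 = -0.0262
p-value (one-sided, H₁ less) = 0.48954
→ bracket: p>=0.10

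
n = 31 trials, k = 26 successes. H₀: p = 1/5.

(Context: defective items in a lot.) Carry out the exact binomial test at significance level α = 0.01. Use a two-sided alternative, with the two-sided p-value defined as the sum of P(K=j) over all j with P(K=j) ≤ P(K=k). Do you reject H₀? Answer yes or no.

reject H₀: yes

Exact binomial: n=31, k=26, p₀=1/5=0.2000
P(X=j) = C(n,j)·p₀^j·(1−p₀)^(n−j); p = Σ P(X=j) over j with P(X=j) ≤ P(X=26)
p-value (two-sided) = 0.00000
At α=0.01: p < α → reject H₀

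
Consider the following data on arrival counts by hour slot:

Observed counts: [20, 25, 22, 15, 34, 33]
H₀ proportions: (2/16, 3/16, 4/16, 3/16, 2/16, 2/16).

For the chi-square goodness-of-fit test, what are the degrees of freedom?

degrees of freedom = 5

df = k − 1 = 6 − 1 = 5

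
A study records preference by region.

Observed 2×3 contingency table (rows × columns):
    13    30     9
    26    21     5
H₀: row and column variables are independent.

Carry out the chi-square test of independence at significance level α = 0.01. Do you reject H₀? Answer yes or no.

Row totals [52, 52], col totals [39, 51, 14], n=104
χ² = (13−19.50)²/19.50 + (30−25.50)²/25.50 + (9−7.00)²/7.00 + (26−19.50)²/19.50 + (21−25.50)²/25.50 + (5−7.00)²/7.00 = 7.0644
df = 2
p-value (upper-tail) = 0.02924
At α=0.01: p ≥ α → fail to reject H₀

reject H₀: no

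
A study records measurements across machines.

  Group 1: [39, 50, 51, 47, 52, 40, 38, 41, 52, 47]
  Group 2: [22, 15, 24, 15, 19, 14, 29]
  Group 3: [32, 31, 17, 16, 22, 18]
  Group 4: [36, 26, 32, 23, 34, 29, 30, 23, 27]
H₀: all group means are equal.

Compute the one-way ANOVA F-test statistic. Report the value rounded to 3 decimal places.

test statistic = 36.402

Group means [45.70, 19.71, 22.67, 28.89], grand mean 30.969
SSB = Σnᵢ(x̄ᵢ−x̄)² = 3509.218; SSW = ΣΣ(x−x̄ᵢ)² = 899.751
MSB = 3509.218/3 = 1169.7393; MSW = 899.751/28 = 32.1340
F = MSB/MSW = 36.4020
df = (3, 28)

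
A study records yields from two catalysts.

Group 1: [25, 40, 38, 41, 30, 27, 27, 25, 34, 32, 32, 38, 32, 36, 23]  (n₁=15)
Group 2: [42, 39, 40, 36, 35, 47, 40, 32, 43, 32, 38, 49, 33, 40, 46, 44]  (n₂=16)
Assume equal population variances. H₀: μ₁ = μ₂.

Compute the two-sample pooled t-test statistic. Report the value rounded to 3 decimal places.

test statistic = -3.899

x̄₁=32.000, s₁=5.794, n₁=15
x̄₂=39.750, s₂=5.273, n₂=16
s_p² = [14·5.794² + 15·5.273²]/29 = 30.5862
SE = √(s_p²·(1/15+1/16)) = 1.9876
t = (32.000−39.750)/1.9876 = -3.8991
df = 29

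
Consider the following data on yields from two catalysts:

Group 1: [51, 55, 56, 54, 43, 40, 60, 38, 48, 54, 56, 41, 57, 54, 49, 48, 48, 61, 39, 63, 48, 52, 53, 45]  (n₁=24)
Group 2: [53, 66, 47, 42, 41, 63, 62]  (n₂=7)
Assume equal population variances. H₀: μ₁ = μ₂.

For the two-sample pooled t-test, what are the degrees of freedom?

df = n₁ + n₂ − 2 = 24 + 7 − 2 = 29

degrees of freedom = 29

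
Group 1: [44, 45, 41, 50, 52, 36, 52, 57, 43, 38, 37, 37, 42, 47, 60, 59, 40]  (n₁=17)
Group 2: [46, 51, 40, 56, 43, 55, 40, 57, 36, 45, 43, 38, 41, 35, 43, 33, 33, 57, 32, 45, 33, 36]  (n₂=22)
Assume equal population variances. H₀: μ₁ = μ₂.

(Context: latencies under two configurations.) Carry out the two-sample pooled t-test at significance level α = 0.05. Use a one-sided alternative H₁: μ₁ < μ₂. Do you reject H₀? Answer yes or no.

x̄₁=45.882, s₁=7.873, n₁=17
x̄₂=42.636, s₂=8.203, n₂=22
s_p² = [16·7.873² + 21·8.203²]/37 = 64.9961
SE = √(s_p²·(1/17+1/22)) = 2.6034
t = (45.882−42.636)/2.6034 = 1.2468
df = 37
p-value (one-sided, H₁ less) = 0.88985
At α=0.05: p ≥ α → fail to reject H₀

reject H₀: no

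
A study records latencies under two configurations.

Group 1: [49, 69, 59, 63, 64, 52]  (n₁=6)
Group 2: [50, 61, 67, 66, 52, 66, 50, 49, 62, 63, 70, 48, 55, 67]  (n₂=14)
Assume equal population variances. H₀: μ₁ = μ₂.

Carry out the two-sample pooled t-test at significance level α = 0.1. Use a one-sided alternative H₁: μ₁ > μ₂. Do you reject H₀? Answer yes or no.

reject H₀: no

x̄₁=59.333, s₁=7.607, n₁=6
x̄₂=59.000, s₂=7.961, n₂=14
s_p² = [5·7.607² + 13·7.961²]/18 = 61.8519
SE = √(s_p²·(1/6+1/14)) = 3.8375
t = (59.333−59.000)/3.8375 = 0.0869
df = 18
p-value (one-sided, H₁ greater) = 0.46587
At α=0.1: p ≥ α → fail to reject H₀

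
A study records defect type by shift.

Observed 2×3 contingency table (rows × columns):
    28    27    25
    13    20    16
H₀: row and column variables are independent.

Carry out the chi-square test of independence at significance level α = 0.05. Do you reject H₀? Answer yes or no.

Row totals [80, 49], col totals [41, 47, 41], n=129
χ² = (28−25.43)²/25.43 + (27−29.15)²/29.15 + (25−25.43)²/25.43 + (13−15.57)²/15.57 + (20−17.85)²/17.85 + (16−15.57)²/15.57 = 1.1211
df = 2
p-value (upper-tail) = 0.57090
At α=0.05: p ≥ α → fail to reject H₀

reject H₀: no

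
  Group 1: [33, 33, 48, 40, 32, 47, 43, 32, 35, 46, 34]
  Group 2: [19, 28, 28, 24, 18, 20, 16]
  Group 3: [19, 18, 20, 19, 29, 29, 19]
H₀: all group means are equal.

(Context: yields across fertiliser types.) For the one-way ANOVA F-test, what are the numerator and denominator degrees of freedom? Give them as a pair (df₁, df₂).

degrees of freedom = [2, 22]

k = 3 groups, N = 25 total
df = (k−1, N−k) = (3−1, 25−3) = (2, 22)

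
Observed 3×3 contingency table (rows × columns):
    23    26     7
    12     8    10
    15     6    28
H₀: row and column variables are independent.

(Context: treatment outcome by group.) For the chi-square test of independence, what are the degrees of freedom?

df = (r−1)(c−1) = (3−1)·(3−1) = 4

degrees of freedom = 4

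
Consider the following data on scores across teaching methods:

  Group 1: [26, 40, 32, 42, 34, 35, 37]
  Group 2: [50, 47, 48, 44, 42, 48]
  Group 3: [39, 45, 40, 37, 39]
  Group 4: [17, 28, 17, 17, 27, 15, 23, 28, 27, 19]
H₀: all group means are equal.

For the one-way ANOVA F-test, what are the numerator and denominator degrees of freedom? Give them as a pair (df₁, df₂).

k = 4 groups, N = 28 total
df = (k−1, N−k) = (4−1, 28−4) = (3, 24)

degrees of freedom = [3, 24]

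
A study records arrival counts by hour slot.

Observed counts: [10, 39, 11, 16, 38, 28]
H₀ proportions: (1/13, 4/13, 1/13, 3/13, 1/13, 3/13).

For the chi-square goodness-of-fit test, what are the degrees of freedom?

df = k − 1 = 6 − 1 = 5

degrees of freedom = 5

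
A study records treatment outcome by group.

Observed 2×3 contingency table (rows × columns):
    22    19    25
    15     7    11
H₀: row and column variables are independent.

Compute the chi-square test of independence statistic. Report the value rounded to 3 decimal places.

test statistic = 1.471

Row totals [66, 33], col totals [37, 26, 36], n=99
χ² = (22−24.67)²/24.67 + (19−17.33)²/17.33 + (25−24.00)²/24.00 + (15−12.33)²/12.33 + (7−8.67)²/8.67 + (11−12.00)²/12.00 = 1.4706
df = 2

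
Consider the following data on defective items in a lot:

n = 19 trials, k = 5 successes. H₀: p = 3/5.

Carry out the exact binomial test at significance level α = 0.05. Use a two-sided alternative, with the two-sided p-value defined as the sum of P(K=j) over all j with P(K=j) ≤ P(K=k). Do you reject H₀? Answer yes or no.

Exact binomial: n=19, k=5, p₀=3/5=0.6000
P(X=j) = C(n,j)·p₀^j·(1−p₀)^(n−j); p = Σ P(X=j) over j with P(X=j) ≤ P(X=5)
p-value (two-sided) = 0.00390
At α=0.05: p < α → reject H₀

reject H₀: yes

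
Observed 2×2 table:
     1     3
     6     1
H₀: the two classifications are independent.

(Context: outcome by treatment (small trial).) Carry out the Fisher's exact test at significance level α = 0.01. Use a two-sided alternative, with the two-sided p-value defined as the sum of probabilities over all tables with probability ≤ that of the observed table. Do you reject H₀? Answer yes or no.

Margins: r₁=4, r₂=7, c₁=7, c₂=4, n=11
p_obs = C(4,1)·C(7,6)/C(11,7); sum pmf over tables with pmf ≤ p_obs
p-value (two-sided) = 0.08788
At α=0.01: p ≥ α → fail to reject H₀

reject H₀: no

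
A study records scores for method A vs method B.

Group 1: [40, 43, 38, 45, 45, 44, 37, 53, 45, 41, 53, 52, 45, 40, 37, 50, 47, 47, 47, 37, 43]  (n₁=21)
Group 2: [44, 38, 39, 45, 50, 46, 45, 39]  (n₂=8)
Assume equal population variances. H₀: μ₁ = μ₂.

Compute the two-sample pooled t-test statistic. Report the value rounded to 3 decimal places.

test statistic = 0.488

x̄₁=44.238, s₁=5.088, n₁=21
x̄₂=43.250, s₂=4.200, n₂=8
s_p² = [20·5.088² + 7·4.200²]/27 = 23.7522
SE = √(s_p²·(1/21+1/8)) = 2.0249
t = (44.238−43.250)/2.0249 = 0.4880
df = 27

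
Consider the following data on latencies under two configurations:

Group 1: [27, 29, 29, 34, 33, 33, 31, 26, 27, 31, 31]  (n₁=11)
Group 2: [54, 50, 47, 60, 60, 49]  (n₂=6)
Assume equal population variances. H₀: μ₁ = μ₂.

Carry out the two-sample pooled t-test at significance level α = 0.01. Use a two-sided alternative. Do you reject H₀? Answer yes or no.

x̄₁=30.091, s₁=2.700, n₁=11
x̄₂=53.333, s₂=5.645, n₂=6
s_p² = [10·2.700² + 5·5.645²]/15 = 15.4828
SE = √(s_p²·(1/11+1/6)) = 1.9970
t = (30.091−53.333)/1.9970 = -11.6387
df = 15
p-value (two-sided) = 0.00000
At α=0.01: p < α → reject H₀

reject H₀: yes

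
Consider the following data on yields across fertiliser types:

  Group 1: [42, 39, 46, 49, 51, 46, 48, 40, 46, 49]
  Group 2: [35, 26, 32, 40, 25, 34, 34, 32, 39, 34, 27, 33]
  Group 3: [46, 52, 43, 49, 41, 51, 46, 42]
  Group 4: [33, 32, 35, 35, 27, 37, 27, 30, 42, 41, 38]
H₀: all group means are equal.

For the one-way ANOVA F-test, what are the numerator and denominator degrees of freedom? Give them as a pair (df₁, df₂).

k = 4 groups, N = 41 total
df = (k−1, N−k) = (4−1, 41−4) = (3, 37)

degrees of freedom = [3, 37]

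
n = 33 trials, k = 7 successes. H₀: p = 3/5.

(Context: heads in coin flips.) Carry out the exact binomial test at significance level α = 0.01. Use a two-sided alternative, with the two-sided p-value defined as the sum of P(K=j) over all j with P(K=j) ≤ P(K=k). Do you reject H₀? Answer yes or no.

Exact binomial: n=33, k=7, p₀=3/5=0.6000
P(X=j) = C(n,j)·p₀^j·(1−p₀)^(n−j); p = Σ P(X=j) over j with P(X=j) ≤ P(X=7)
p-value (two-sided) = 0.00001
At α=0.01: p < α → reject H₀

reject H₀: yes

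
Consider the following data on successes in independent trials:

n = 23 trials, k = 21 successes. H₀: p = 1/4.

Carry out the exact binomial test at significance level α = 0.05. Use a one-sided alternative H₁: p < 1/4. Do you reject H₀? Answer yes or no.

Exact binomial: n=23, k=21, p₀=1/4=0.2500
P(X≤21) from Σ C(n,i)·p₀^i·(1−p₀)^(n−i)
p-value (one-sided, H₁ less) = 1.00000
At α=0.05: p ≥ α → fail to reject H₀

reject H₀: no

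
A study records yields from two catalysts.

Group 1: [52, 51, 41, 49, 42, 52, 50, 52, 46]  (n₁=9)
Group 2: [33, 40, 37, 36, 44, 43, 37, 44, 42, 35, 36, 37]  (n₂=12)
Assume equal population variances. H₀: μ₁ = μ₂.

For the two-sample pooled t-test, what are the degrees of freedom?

degrees of freedom = 19

df = n₁ + n₂ − 2 = 9 + 12 − 2 = 19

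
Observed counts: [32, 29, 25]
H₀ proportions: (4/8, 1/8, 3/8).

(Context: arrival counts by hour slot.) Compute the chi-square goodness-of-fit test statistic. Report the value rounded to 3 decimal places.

n = 86; E_i = n·p_i = [43.00, 10.75, 32.25]
χ² = (32−43.00)²/43.00 + (29−10.75)²/10.75 + (25−32.25)²/32.25 = 35.4264
df = 2

test statistic = 35.426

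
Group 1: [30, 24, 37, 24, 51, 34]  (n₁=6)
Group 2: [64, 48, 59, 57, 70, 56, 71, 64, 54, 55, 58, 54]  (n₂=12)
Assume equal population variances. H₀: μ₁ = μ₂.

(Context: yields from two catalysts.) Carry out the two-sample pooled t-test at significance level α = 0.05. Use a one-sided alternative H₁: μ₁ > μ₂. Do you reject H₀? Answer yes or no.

x̄₁=33.333, s₁=10.113, n₁=6
x̄₂=59.167, s₂=6.847, n₂=12
s_p² = [5·10.113² + 11·6.847²]/16 = 64.1875
SE = √(s_p²·(1/6+1/12)) = 4.0059
t = (33.333−59.167)/4.0059 = -6.4489
df = 16
p-value (one-sided, H₁ greater) = 1.00000
At α=0.05: p ≥ α → fail to reject H₀

reject H₀: no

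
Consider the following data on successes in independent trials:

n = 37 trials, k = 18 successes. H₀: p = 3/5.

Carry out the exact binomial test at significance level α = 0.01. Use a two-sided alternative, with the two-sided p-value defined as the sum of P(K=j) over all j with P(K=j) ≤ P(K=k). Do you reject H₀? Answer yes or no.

reject H₀: no

Exact binomial: n=37, k=18, p₀=3/5=0.6000
P(X=j) = C(n,j)·p₀^j·(1−p₀)^(n−j); p = Σ P(X=j) over j with P(X=j) ≤ P(X=18)
p-value (two-sided) = 0.18016
At α=0.01: p ≥ α → fail to reject H₀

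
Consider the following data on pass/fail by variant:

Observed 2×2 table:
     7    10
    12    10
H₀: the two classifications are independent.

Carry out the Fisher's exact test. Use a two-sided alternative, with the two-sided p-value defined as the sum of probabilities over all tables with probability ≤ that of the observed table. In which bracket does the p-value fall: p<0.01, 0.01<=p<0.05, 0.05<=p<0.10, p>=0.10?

Margins: r₁=17, r₂=22, c₁=19, c₂=20, n=39
p_obs = C(17,7)·C(22,12)/C(39,19); sum pmf over tables with pmf ≤ p_obs
p-value (two-sided) = 0.52311
→ bracket: p>=0.10

p-value bracket: p>=0.10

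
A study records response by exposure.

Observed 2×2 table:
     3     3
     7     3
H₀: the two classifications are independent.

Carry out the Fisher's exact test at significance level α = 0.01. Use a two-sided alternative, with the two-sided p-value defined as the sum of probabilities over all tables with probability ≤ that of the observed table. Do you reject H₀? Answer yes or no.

Margins: r₁=6, r₂=10, c₁=10, c₂=6, n=16
p_obs = C(6,3)·C(10,7)/C(16,10); sum pmf over tables with pmf ≤ p_obs
p-value (two-sided) = 0.60664
At α=0.01: p ≥ α → fail to reject H₀

reject H₀: no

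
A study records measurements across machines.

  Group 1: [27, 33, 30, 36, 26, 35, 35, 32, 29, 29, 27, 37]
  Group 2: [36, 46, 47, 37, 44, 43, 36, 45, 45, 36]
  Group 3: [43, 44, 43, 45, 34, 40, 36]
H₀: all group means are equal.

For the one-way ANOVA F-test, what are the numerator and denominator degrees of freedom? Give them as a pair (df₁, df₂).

k = 3 groups, N = 29 total
df = (k−1, N−k) = (3−1, 29−3) = (2, 26)

degrees of freedom = [2, 26]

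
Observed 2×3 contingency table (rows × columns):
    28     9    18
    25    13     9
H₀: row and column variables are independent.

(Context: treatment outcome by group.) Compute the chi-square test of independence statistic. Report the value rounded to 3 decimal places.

test statistic = 3.290

Row totals [55, 47], col totals [53, 22, 27], n=102
χ² = (28−28.58)²/28.58 + (9−11.86)²/11.86 + (18−14.56)²/14.56 + (25−24.42)²/24.42 + (13−10.14)²/10.14 + (9−12.44)²/12.44 = 3.2899
df = 2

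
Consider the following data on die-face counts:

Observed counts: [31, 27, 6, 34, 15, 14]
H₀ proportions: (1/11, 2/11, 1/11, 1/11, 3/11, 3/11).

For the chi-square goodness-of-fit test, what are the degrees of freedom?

df = k − 1 = 6 − 1 = 5

degrees of freedom = 5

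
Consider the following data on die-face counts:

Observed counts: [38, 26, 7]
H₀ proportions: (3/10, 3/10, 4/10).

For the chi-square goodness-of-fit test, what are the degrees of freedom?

df = k − 1 = 3 − 1 = 2

degrees of freedom = 2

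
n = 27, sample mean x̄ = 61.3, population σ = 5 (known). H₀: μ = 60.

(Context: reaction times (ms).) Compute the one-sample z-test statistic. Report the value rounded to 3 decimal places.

SE = σ/√n = 5/√27 = 0.9623
z = (x̄−μ₀)/SE = (61.3−60)/0.9623 = 1.3510

test statistic = 1.351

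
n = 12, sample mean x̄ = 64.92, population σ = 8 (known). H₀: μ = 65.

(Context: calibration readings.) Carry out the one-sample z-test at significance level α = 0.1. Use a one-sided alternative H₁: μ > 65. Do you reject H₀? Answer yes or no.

SE = σ/√n = 8/√12 = 2.3094
z = (x̄−μ₀)/SE = (64.92−65)/2.3094 = -0.0346
p-value (one-sided, H₁ greater) = 0.51382
At α=0.1: p ≥ α → fail to reject H₀

reject H₀: no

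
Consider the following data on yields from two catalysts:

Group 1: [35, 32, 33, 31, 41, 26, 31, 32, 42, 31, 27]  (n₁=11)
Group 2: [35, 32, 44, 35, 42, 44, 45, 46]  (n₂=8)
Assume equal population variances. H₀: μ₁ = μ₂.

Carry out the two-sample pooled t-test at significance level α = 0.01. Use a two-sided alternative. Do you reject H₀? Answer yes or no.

x̄₁=32.818, s₁=4.976, n₁=11
x̄₂=40.375, s₂=5.476, n₂=8
s_p² = [10·4.976² + 7·5.476²]/17 = 26.9124
SE = √(s_p²·(1/11+1/8)) = 2.4105
t = (32.818−40.375)/2.4105 = -3.1349
df = 17
p-value (two-sided) = 0.00604
At α=0.01: p < α → reject H₀

reject H₀: yes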